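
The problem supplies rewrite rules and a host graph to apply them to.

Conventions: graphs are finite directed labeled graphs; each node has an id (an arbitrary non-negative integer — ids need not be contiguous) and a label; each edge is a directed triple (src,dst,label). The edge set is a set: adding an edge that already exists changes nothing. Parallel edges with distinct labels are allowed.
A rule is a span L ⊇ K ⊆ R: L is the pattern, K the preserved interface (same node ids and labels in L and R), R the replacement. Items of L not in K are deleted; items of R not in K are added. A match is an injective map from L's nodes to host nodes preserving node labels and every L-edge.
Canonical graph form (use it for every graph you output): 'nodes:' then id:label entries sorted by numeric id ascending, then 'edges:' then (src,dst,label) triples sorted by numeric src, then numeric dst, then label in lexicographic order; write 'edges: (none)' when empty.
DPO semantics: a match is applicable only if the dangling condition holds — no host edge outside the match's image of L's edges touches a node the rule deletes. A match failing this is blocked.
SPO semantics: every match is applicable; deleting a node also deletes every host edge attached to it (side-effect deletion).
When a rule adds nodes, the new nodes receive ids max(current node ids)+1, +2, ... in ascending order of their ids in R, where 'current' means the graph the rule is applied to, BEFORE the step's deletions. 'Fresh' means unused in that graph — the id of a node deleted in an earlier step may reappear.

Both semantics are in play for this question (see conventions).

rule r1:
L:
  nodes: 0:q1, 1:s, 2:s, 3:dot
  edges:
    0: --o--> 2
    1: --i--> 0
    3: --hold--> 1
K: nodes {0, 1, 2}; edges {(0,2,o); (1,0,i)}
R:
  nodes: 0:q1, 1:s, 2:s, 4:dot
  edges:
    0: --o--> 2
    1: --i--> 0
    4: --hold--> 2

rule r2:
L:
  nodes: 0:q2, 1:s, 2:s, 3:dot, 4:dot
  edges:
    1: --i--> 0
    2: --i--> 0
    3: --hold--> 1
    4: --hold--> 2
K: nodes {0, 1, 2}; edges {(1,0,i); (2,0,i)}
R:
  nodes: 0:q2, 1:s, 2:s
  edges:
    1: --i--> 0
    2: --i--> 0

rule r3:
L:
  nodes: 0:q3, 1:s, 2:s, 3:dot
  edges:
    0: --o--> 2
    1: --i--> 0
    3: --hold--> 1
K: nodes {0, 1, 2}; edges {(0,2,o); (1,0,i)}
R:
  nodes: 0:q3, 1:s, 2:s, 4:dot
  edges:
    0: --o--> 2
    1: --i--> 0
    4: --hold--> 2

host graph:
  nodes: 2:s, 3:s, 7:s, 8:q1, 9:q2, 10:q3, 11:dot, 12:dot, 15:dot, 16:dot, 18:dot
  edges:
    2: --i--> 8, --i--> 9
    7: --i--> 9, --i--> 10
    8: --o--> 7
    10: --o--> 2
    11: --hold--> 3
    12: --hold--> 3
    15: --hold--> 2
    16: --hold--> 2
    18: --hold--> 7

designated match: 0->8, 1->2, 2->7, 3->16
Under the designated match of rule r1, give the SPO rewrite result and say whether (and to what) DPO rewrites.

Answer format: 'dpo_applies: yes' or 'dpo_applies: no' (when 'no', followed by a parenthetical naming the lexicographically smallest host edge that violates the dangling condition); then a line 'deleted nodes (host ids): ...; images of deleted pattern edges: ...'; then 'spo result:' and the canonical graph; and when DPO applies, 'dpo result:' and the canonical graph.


dpo_applies: yes
deleted nodes (host ids): 16; images of deleted pattern edges: (16,2,hold)
spo result:
nodes: 2:s, 3:s, 7:s, 8:q1, 9:q2, 10:q3, 11:dot, 12:dot, 15:dot, 18:dot, 19:dot
edges: (2,8,i); (2,9,i); (7,9,i); (7,10,i); (8,7,o); (10,2,o); (11,3,hold); (12,3,hold); (15,2,hold); (18,7,hold); (19,7,hold)
dpo result:
nodes: 2:s, 3:s, 7:s, 8:q1, 9:q2, 10:q3, 11:dot, 12:dot, 15:dot, 18:dot, 19:dot
edges: (2,8,i); (2,9,i); (7,9,i); (7,10,i); (8,7,o); (10,2,o); (11,3,hold); (12,3,hold); (15,2,hold); (18,7,hold); (19,7,hold)


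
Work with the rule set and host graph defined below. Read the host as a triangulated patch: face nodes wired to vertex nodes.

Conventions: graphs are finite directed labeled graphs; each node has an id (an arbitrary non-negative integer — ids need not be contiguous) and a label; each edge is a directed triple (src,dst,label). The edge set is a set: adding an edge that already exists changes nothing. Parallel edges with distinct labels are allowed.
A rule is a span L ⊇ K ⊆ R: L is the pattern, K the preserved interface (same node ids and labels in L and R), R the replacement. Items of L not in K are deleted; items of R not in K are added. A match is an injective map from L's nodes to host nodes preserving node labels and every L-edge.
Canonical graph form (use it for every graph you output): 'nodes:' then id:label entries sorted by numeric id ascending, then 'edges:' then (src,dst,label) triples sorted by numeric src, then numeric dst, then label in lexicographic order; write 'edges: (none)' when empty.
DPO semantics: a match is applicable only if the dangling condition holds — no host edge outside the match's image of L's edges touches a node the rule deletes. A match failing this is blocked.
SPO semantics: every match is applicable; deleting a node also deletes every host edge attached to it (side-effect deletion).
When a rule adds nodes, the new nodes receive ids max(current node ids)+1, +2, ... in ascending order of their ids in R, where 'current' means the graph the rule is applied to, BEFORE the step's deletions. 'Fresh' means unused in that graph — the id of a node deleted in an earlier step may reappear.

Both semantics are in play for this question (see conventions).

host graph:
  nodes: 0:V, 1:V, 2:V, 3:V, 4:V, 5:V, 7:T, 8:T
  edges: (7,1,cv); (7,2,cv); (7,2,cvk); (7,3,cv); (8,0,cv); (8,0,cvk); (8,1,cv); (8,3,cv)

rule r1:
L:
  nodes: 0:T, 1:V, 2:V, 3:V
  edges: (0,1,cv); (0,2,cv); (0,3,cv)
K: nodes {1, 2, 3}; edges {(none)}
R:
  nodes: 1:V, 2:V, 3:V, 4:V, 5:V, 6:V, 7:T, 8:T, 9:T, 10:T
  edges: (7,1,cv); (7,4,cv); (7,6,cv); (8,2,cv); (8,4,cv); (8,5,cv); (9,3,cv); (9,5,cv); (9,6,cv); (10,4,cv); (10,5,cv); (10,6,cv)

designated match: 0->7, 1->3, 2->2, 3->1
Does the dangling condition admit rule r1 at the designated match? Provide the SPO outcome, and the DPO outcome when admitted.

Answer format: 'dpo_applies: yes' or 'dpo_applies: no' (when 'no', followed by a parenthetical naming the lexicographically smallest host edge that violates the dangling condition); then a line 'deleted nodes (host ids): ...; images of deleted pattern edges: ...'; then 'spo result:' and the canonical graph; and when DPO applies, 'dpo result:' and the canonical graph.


dpo_applies: no
(the rule deletes node 7, which keeps host edge (7,2,cvk) outside the match image — the dangling condition fails, DPO blocks; SPO proceeds and side-deletes such edges)
deleted nodes (host ids): 7; images of deleted pattern edges: (7,1,cv); (7,2,cv); (7,3,cv)
spo result:
nodes: 0:V, 1:V, 2:V, 3:V, 4:V, 5:V, 8:T, 9:V, 10:V, 11:V, 12:T, 13:T, 14:T, 15:T
edges: (8,0,cv); (8,0,cvk); (8,1,cv); (8,3,cv); (12,3,cv); (12,9,cv); (12,11,cv); (13,2,cv); (13,9,cv); (13,10,cv); (14,1,cv); (14,10,cv); (14,11,cv); (15,9,cv); (15,10,cv); (15,11,cv)


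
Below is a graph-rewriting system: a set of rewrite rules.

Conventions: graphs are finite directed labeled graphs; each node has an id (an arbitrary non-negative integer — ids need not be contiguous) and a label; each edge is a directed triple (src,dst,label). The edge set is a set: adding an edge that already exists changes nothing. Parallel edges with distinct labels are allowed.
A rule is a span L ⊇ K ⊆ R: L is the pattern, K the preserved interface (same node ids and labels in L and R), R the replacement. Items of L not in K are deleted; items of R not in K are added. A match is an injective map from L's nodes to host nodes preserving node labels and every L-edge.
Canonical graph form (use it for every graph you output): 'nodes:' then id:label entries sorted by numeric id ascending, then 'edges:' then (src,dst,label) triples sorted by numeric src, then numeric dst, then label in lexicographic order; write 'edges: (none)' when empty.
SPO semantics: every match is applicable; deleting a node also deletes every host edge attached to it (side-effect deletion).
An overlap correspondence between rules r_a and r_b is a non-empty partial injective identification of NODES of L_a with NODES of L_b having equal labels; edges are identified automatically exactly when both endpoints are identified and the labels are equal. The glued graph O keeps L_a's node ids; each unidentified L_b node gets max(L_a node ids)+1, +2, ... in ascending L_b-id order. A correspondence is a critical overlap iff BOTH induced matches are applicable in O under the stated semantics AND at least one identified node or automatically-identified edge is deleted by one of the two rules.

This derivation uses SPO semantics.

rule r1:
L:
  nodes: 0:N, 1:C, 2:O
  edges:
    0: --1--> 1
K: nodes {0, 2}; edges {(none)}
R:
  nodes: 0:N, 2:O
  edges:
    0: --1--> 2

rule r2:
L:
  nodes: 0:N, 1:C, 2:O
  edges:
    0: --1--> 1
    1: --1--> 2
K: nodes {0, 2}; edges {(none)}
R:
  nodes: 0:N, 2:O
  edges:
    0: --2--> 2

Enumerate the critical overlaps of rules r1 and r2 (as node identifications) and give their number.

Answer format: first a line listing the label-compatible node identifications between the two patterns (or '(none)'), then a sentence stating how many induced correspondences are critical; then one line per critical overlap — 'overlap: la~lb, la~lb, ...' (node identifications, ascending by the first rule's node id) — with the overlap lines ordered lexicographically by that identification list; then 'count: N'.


label-compatible node identifications between L(r1) and L(r2): 0~0, 1~1, 2~2
4 of the induced correspondences are critical overlaps of r1 and r2.
overlap: 0~0, 1~1
overlap: 0~0, 1~1, 2~2
overlap: 1~1
overlap: 1~1, 2~2
count: 4


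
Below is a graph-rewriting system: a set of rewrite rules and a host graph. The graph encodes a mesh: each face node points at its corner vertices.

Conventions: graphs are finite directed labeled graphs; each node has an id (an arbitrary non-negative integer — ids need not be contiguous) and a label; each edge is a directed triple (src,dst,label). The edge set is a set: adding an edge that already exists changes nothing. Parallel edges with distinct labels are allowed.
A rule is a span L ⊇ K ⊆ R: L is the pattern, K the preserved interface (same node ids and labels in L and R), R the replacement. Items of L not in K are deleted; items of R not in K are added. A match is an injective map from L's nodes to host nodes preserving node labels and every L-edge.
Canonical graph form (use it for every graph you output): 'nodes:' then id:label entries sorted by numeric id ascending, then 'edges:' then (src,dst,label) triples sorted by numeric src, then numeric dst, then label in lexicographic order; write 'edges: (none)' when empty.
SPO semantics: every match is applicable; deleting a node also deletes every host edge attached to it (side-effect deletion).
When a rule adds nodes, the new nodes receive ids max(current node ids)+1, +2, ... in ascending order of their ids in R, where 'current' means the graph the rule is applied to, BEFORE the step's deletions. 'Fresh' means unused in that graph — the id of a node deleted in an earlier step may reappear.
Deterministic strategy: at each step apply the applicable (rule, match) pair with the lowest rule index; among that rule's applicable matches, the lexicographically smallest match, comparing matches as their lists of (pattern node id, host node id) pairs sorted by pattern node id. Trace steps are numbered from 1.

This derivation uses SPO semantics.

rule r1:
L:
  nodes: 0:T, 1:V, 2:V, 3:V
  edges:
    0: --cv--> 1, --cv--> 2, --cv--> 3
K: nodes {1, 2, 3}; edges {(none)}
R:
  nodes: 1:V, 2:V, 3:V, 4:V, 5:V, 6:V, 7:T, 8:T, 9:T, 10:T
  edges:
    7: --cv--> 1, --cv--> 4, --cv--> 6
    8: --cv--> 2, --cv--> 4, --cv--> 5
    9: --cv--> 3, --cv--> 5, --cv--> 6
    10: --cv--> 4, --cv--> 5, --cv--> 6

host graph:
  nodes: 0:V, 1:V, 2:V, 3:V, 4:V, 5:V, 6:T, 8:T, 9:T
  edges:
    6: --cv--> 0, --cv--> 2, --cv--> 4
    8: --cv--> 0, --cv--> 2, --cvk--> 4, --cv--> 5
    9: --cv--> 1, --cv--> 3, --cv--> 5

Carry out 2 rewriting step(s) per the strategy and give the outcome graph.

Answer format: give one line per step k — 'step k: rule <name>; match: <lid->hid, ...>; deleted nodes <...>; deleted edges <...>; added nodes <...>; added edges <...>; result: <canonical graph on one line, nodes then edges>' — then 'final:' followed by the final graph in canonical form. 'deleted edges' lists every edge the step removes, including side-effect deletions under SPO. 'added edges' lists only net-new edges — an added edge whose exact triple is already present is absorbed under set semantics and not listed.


step 1: rule r1; match: 0->6, 1->0, 2->2, 3->4; deleted nodes 6; deleted edges (6,0,cv); (6,2,cv); (6,4,cv); added nodes 10, 11, 12, 13, 14, 15, 16; added edges (13,0,cv); (13,10,cv); (13,12,cv); (14,2,cv); (14,10,cv); (14,11,cv); (15,4,cv); (15,11,cv); (15,12,cv); (16,10,cv); (16,11,cv); (16,12,cv); result: nodes: 0:V, 1:V, 2:V, 3:V, 4:V, 5:V, 8:T, 9:T, 10:V, 11:V, 12:V, 13:T, 14:T, 15:T, 16:T edges: (8,0,cv); (8,2,cv); (8,4,cvk); (8,5,cv); (9,1,cv); (9,3,cv); (9,5,cv); (13,0,cv); (13,10,cv); (13,12,cv); (14,2,cv); (14,10,cv); (14,11,cv); (15,4,cv); (15,11,cv); (15,12,cv); (16,10,cv); (16,11,cv); (16,12,cv)
step 2: rule r1; match: 0->8, 1->0, 2->2, 3->5; deleted nodes 8; deleted edges (8,0,cv); (8,2,cv); (8,4,cvk); (8,5,cv); added nodes 17, 18, 19, 20, 21, 22, 23; added edges (20,0,cv); (20,17,cv); (20,19,cv); (21,2,cv); (21,17,cv); (21,18,cv); (22,5,cv); (22,18,cv); (22,19,cv); (23,17,cv); (23,18,cv); (23,19,cv); result: nodes: 0:V, 1:V, 2:V, 3:V, 4:V, 5:V, 9:T, 10:V, 11:V, 12:V, 13:T, 14:T, 15:T, 16:T, 17:V, 18:V, 19:V, 20:T, 21:T, 22:T, 23:T edges: (9,1,cv); (9,3,cv); (9,5,cv); (13,0,cv); (13,10,cv); (13,12,cv); (14,2,cv); (14,10,cv); (14,11,cv); (15,4,cv); (15,11,cv); (15,12,cv); (16,10,cv); (16,11,cv); (16,12,cv); (20,0,cv); (20,17,cv); (20,19,cv); (21,2,cv); (21,17,cv); (21,18,cv); (22,5,cv); (22,18,cv); (22,19,cv); (23,17,cv); (23,18,cv); (23,19,cv)
final:
nodes: 0:V, 1:V, 2:V, 3:V, 4:V, 5:V, 9:T, 10:V, 11:V, 12:V, 13:T, 14:T, 15:T, 16:T, 17:V, 18:V, 19:V, 20:T, 21:T, 22:T, 23:T
edges: (9,1,cv); (9,3,cv); (9,5,cv); (13,0,cv); (13,10,cv); (13,12,cv); (14,2,cv); (14,10,cv); (14,11,cv); (15,4,cv); (15,11,cv); (15,12,cv); (16,10,cv); (16,11,cv); (16,12,cv); (20,0,cv); (20,17,cv); (20,19,cv); (21,2,cv); (21,17,cv); (21,18,cv); (22,5,cv); (22,18,cv); (22,19,cv); (23,17,cv); (23,18,cv); (23,19,cv)


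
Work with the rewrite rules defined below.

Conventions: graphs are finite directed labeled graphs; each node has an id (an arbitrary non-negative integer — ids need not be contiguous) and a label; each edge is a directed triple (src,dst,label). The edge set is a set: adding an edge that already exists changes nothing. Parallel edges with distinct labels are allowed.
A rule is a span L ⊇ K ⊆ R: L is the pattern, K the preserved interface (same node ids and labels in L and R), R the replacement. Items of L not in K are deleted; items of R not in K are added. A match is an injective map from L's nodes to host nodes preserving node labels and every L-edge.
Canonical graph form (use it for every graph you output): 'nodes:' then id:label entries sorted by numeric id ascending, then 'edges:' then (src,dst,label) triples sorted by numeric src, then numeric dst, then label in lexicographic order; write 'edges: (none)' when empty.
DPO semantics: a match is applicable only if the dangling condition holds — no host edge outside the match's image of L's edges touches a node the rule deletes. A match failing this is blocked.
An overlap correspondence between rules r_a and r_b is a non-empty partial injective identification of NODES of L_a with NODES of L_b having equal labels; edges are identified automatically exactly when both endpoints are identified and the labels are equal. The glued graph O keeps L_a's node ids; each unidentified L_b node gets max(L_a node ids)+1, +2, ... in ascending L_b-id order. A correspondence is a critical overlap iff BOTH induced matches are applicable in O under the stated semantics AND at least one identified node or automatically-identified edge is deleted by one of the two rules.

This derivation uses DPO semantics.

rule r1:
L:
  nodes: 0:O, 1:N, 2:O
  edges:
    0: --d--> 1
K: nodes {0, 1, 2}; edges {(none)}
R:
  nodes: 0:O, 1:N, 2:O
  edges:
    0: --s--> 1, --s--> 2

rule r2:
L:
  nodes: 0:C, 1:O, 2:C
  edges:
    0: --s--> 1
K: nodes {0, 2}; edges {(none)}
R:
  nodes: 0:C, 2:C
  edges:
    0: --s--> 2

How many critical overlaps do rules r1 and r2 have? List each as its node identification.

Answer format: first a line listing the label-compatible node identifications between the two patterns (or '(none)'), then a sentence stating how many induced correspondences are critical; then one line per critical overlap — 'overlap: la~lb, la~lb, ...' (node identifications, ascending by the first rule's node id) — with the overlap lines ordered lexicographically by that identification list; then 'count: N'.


label-compatible node identifications between L(r1) and L(r2): 0~1, 2~1
1 of the induced correspondences is a critical overlap of r1 and r2.
overlap: 2~1
count: 1


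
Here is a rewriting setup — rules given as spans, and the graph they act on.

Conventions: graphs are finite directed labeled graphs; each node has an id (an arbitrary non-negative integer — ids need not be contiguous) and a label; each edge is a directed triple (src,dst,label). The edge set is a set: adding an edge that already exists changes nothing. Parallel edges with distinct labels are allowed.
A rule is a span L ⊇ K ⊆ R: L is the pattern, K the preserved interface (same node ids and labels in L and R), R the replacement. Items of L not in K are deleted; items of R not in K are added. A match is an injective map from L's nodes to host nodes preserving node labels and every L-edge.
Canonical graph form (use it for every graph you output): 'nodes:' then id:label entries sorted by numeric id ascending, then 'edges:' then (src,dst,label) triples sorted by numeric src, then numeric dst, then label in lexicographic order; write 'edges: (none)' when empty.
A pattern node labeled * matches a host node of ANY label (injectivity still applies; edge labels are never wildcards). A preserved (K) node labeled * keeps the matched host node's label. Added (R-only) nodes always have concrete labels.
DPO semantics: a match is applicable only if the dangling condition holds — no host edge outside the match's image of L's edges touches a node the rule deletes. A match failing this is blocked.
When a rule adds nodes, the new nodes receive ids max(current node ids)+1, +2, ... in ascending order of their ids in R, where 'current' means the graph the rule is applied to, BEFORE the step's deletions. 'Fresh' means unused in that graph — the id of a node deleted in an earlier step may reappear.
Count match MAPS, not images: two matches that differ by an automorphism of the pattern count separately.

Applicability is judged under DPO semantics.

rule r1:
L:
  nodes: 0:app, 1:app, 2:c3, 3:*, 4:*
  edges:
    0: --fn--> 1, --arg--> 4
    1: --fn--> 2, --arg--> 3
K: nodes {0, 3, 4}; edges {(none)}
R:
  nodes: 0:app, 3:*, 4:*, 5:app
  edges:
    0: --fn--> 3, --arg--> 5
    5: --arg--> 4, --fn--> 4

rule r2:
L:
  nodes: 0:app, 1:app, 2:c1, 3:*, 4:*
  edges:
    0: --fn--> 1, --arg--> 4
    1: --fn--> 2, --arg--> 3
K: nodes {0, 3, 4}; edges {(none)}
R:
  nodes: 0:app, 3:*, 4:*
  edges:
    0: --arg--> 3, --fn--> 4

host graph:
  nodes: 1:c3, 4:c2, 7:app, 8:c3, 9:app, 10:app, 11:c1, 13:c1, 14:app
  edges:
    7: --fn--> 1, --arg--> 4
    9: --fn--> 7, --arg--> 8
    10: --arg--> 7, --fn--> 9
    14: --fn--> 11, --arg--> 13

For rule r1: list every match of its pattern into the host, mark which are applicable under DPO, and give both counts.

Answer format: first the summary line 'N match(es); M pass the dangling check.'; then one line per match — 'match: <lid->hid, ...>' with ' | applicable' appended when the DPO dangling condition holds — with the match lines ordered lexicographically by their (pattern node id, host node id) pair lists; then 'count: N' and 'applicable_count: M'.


1 match(es); 0 pass the dangling check.
match: 0->9, 1->7, 2->1, 3->4, 4->8
count: 1
applicable_count: 0


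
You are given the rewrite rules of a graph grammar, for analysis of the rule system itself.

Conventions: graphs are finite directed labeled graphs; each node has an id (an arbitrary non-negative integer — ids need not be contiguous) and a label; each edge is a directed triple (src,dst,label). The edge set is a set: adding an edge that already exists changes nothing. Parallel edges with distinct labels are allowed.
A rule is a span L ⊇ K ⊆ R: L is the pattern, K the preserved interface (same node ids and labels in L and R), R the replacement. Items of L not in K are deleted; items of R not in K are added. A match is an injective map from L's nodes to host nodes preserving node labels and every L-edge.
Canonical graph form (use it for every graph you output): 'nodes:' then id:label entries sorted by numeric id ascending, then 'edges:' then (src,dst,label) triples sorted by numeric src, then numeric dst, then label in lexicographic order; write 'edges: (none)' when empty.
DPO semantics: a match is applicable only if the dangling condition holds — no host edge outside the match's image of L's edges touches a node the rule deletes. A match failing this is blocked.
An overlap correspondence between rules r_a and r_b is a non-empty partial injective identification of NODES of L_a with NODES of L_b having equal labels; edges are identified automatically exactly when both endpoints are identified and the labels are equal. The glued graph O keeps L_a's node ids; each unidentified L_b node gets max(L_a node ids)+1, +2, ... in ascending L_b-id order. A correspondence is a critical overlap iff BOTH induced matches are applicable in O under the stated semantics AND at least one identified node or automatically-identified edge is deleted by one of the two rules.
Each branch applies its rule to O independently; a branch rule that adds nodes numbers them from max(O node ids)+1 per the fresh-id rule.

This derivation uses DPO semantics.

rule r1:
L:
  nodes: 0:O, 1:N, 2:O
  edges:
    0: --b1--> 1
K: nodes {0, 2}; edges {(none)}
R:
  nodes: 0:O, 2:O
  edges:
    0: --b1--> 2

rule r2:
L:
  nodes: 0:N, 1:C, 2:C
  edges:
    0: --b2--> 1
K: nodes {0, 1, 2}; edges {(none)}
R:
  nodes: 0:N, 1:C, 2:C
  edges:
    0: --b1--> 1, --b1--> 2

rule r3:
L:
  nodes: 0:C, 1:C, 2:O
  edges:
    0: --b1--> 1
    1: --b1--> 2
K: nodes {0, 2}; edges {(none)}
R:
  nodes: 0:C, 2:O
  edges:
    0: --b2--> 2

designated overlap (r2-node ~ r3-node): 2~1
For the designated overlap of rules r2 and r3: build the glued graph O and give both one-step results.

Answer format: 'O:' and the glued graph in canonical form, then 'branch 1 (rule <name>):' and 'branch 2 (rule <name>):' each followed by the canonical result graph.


O:
nodes: 0:N, 1:C, 2:C, 3:C, 4:O
edges: (0,1,b2); (2,4,b1); (3,2,b1)
branch 1 (rule r2):
nodes: 0:N, 1:C, 2:C, 3:C, 4:O
edges: (0,1,b1); (0,2,b1); (2,4,b1); (3,2,b1)
branch 2 (rule r3):
nodes: 0:N, 1:C, 3:C, 4:O
edges: (0,1,b2); (3,4,b2)


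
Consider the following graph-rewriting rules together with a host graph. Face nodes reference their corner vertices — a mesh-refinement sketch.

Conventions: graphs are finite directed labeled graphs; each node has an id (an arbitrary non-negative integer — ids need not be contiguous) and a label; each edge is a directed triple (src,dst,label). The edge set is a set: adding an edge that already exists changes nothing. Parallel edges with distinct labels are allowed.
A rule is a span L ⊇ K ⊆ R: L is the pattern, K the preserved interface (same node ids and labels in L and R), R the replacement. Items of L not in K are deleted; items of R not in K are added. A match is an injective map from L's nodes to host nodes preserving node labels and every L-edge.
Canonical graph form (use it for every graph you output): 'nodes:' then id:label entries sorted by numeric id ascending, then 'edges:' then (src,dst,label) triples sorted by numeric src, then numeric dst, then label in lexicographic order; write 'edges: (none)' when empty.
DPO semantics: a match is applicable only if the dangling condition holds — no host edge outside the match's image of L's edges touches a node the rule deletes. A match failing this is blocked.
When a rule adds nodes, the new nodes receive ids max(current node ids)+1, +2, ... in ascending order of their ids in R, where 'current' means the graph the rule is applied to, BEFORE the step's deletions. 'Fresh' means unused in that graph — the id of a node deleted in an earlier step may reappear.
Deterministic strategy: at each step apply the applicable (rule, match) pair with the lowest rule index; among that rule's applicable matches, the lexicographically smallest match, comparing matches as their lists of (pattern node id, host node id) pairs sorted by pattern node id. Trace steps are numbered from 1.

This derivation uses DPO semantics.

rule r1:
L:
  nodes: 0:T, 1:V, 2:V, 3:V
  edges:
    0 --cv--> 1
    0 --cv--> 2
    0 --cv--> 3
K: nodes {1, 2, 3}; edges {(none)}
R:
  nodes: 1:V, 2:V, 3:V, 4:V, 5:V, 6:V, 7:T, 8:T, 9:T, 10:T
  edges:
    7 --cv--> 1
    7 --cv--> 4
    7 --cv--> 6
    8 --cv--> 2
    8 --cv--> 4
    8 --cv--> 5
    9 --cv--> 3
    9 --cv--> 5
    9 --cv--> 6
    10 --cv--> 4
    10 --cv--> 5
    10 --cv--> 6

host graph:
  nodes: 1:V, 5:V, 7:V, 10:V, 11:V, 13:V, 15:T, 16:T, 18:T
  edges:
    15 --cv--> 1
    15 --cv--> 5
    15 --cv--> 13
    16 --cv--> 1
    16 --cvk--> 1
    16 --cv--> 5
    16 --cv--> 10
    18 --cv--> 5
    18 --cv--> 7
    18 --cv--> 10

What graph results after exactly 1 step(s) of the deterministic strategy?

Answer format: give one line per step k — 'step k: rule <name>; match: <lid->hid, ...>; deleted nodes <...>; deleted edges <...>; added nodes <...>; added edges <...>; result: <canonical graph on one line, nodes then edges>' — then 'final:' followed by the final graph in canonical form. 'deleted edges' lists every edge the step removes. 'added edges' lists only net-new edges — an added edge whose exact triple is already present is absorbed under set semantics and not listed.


step 1: rule r1; match: 0->15, 1->1, 2->5, 3->13; deleted nodes 15; deleted edges (15,1,cv); (15,5,cv); (15,13,cv); added nodes 19, 20, 21, 22, 23, 24, 25; added edges (22,1,cv); (22,19,cv); (22,21,cv); (23,5,cv); (23,19,cv); (23,20,cv); (24,13,cv); (24,20,cv); (24,21,cv); (25,19,cv); (25,20,cv); (25,21,cv); result: nodes: 1:V, 5:V, 7:V, 10:V, 11:V, 13:V, 16:T, 18:T, 19:V, 20:V, 21:V, 22:T, 23:T, 24:T, 25:T edges: (16,1,cv); (16,1,cvk); (16,5,cv); (16,10,cv); (18,5,cv); (18,7,cv); (18,10,cv); (22,1,cv); (22,19,cv); (22,21,cv); (23,5,cv); (23,19,cv); (23,20,cv); (24,13,cv); (24,20,cv); (24,21,cv); (25,19,cv); (25,20,cv); (25,21,cv)
final:
nodes: 1:V, 5:V, 7:V, 10:V, 11:V, 13:V, 16:T, 18:T, 19:V, 20:V, 21:V, 22:T, 23:T, 24:T, 25:T
edges: (16,1,cv); (16,1,cvk); (16,5,cv); (16,10,cv); (18,5,cv); (18,7,cv); (18,10,cv); (22,1,cv); (22,19,cv); (22,21,cv); (23,5,cv); (23,19,cv); (23,20,cv); (24,13,cv); (24,20,cv); (24,21,cv); (25,19,cv); (25,20,cv); (25,21,cv)


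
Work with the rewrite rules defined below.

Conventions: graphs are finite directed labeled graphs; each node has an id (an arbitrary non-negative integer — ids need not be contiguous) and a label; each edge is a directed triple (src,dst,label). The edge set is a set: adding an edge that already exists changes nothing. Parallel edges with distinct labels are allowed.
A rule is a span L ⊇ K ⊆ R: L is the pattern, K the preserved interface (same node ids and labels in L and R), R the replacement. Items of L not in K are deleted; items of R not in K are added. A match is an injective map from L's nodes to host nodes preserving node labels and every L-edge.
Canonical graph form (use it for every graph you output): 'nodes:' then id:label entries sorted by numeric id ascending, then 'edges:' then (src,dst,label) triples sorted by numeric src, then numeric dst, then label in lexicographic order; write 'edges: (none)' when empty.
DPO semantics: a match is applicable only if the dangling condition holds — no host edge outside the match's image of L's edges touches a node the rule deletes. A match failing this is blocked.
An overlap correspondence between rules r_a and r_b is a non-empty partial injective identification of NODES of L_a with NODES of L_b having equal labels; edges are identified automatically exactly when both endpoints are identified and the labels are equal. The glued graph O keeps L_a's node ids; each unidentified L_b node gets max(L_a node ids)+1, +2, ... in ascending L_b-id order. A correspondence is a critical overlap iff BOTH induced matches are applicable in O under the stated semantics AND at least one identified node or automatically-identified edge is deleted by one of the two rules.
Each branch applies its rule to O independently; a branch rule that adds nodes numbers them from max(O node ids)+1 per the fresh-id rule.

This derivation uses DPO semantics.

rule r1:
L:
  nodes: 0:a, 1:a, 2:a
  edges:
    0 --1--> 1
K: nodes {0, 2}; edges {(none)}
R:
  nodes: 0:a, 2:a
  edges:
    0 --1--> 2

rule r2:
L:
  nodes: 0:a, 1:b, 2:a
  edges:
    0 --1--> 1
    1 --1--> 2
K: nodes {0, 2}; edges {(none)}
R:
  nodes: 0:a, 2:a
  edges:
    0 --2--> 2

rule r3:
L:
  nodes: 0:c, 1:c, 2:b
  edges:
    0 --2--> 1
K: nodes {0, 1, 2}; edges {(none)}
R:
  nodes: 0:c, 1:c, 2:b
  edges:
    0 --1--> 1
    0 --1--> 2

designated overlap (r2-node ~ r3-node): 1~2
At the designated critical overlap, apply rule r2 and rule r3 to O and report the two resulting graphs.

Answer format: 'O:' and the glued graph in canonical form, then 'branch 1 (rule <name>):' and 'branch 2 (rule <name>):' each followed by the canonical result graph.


O:
nodes: 0:a, 1:b, 2:a, 3:c, 4:c
edges: (0,1,1); (1,2,1); (3,4,2)
branch 1 (rule r2):
nodes: 0:a, 2:a, 3:c, 4:c
edges: (0,2,2); (3,4,2)
branch 2 (rule r3):
nodes: 0:a, 1:b, 2:a, 3:c, 4:c
edges: (0,1,1); (1,2,1); (3,1,1); (3,4,1)


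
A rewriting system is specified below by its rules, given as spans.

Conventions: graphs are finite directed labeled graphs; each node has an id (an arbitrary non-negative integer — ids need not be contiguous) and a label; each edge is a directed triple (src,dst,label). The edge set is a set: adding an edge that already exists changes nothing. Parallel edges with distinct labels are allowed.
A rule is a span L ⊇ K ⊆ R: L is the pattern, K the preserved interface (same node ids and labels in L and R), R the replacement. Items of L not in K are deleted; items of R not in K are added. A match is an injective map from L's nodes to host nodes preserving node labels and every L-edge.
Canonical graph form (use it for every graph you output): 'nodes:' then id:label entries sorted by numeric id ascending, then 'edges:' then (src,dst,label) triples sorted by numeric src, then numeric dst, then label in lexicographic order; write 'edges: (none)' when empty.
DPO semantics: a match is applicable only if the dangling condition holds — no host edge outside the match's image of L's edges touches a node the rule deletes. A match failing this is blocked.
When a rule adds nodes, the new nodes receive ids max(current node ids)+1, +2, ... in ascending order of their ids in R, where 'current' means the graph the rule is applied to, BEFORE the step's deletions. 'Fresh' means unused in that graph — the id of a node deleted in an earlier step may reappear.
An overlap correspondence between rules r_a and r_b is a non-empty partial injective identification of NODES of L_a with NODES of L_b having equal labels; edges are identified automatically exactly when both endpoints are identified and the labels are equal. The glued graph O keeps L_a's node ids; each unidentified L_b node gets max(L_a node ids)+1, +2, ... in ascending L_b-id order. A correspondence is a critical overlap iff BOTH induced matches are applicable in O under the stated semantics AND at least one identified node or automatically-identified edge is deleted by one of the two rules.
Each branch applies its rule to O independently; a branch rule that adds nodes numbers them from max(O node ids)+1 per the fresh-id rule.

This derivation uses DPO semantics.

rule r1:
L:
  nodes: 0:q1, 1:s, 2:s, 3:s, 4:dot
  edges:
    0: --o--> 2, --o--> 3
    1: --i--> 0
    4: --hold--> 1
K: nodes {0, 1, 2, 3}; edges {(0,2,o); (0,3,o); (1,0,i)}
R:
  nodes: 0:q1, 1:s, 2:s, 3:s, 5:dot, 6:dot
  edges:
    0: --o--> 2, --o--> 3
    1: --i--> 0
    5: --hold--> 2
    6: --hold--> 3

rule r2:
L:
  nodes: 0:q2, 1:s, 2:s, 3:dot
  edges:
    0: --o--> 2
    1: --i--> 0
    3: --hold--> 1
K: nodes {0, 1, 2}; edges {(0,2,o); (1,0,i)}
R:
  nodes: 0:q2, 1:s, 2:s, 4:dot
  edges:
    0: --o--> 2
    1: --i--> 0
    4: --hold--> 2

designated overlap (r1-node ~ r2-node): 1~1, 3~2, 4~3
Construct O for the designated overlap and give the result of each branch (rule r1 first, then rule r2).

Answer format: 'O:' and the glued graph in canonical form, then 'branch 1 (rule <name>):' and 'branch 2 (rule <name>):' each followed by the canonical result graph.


O:
nodes: 0:q1, 1:s, 2:s, 3:s, 4:dot, 5:q2
edges: (0,2,o); (0,3,o); (1,0,i); (1,5,i); (4,1,hold); (5,3,o)
branch 1 (rule r1):
nodes: 0:q1, 1:s, 2:s, 3:s, 5:q2, 6:dot, 7:dot
edges: (0,2,o); (0,3,o); (1,0,i); (1,5,i); (5,3,o); (6,2,hold); (7,3,hold)
branch 2 (rule r2):
nodes: 0:q1, 1:s, 2:s, 3:s, 5:q2, 6:dot
edges: (0,2,o); (0,3,o); (1,0,i); (1,5,i); (5,3,o); (6,3,hold)


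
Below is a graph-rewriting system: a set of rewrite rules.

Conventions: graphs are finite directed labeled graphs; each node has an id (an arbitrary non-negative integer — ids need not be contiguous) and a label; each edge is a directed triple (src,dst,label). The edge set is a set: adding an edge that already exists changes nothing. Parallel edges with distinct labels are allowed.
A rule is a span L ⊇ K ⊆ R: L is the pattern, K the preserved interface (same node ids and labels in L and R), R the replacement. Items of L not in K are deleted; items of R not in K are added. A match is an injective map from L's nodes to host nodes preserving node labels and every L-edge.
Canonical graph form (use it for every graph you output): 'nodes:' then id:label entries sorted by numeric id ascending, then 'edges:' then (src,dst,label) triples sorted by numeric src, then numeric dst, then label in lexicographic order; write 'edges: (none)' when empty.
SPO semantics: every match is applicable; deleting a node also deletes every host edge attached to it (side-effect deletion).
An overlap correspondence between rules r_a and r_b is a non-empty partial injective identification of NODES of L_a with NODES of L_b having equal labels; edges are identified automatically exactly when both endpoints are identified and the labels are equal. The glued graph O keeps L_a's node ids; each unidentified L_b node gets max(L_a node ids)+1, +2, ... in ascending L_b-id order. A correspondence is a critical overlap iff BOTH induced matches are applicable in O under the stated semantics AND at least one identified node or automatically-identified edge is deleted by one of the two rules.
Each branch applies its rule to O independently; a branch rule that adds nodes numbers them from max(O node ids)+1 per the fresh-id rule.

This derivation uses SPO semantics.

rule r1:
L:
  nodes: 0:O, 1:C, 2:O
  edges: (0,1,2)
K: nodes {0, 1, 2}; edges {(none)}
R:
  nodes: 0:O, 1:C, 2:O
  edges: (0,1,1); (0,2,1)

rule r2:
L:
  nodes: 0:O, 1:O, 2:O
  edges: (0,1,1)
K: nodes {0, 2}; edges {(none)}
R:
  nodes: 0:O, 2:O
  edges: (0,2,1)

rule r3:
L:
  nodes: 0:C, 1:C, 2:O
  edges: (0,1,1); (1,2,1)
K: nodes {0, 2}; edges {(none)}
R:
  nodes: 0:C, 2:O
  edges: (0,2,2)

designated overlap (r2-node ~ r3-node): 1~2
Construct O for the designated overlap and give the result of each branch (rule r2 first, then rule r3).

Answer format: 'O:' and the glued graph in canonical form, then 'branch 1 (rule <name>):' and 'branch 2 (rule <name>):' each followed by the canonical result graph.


O:
nodes: 0:O, 1:O, 2:O, 3:C, 4:C
edges: (0,1,1); (3,4,1); (4,1,1)
branch 1 (rule r2):
nodes: 0:O, 2:O, 3:C, 4:C
edges: (0,2,1); (3,4,1)
branch 2 (rule r3):
nodes: 0:O, 1:O, 2:O, 3:C
edges: (0,1,1); (3,1,2)


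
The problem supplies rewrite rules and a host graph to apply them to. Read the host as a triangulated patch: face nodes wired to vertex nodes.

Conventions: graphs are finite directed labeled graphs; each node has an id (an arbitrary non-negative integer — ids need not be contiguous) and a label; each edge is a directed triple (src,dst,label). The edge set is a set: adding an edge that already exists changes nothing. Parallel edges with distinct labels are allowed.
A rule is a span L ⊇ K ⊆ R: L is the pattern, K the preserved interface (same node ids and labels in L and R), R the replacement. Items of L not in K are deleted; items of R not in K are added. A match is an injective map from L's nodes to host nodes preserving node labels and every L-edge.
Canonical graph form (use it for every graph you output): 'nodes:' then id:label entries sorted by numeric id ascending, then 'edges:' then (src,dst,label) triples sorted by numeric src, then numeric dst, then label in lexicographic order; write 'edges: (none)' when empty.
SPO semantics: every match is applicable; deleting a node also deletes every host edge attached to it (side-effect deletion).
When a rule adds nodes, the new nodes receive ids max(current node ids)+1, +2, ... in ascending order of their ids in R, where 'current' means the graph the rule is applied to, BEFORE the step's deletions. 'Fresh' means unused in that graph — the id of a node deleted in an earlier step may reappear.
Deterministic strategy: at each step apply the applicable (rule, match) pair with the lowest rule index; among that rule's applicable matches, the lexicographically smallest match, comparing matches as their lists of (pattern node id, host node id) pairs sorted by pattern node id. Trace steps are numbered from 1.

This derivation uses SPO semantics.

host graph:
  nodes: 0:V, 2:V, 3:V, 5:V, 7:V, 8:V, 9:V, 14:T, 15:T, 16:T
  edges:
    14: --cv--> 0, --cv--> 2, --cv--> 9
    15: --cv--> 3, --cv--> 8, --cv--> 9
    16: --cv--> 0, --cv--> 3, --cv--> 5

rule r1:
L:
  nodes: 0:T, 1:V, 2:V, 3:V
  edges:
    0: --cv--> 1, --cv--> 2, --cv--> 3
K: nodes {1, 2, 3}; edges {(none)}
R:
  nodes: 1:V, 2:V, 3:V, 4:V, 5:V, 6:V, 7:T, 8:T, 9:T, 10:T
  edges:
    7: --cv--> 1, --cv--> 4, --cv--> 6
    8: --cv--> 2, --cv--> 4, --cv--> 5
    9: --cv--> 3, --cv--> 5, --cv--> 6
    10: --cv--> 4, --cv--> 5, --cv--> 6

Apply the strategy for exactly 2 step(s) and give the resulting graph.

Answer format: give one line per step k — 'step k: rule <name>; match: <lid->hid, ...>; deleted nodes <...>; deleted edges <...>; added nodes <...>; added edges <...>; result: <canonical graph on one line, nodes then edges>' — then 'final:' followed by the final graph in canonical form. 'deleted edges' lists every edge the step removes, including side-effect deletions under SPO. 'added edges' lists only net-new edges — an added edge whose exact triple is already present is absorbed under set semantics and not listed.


step 1: rule r1; match: 0->14, 1->0, 2->2, 3->9; deleted nodes 14; deleted edges (14,0,cv); (14,2,cv); (14,9,cv); added nodes 17, 18, 19, 20, 21, 22, 23; added edges (20,0,cv); (20,17,cv); (20,19,cv); (21,2,cv); (21,17,cv); (21,18,cv); (22,9,cv); (22,18,cv); (22,19,cv); (23,17,cv); (23,18,cv); (23,19,cv); result: nodes: 0:V, 2:V, 3:V, 5:V, 7:V, 8:V, 9:V, 15:T, 16:T, 17:V, 18:V, 19:V, 20:T, 21:T, 22:T, 23:T edges: (15,3,cv); (15,8,cv); (15,9,cv); (16,0,cv); (16,3,cv); (16,5,cv); (20,0,cv); (20,17,cv); (20,19,cv); (21,2,cv); (21,17,cv); (21,18,cv); (22,9,cv); (22,18,cv); (22,19,cv); (23,17,cv); (23,18,cv); (23,19,cv)
step 2: rule r1; match: 0->15, 1->3, 2->8, 3->9; deleted nodes 15; deleted edges (15,3,cv); (15,8,cv); (15,9,cv); added nodes 24, 25, 26, 27, 28, 29, 30; added edges (27,3,cv); (27,24,cv); (27,26,cv); (28,8,cv); (28,24,cv); (28,25,cv); (29,9,cv); (29,25,cv); (29,26,cv); (30,24,cv); (30,25,cv); (30,26,cv); result: nodes: 0:V, 2:V, 3:V, 5:V, 7:V, 8:V, 9:V, 16:T, 17:V, 18:V, 19:V, 20:T, 21:T, 22:T, 23:T, 24:V, 25:V, 26:V, 27:T, 28:T, 29:T, 30:T edges: (16,0,cv); (16,3,cv); (16,5,cv); (20,0,cv); (20,17,cv); (20,19,cv); (21,2,cv); (21,17,cv); (21,18,cv); (22,9,cv); (22,18,cv); (22,19,cv); (23,17,cv); (23,18,cv); (23,19,cv); (27,3,cv); (27,24,cv); (27,26,cv); (28,8,cv); (28,24,cv); (28,25,cv); (29,9,cv); (29,25,cv); (29,26,cv); (30,24,cv); (30,25,cv); (30,26,cv)
final:
nodes: 0:V, 2:V, 3:V, 5:V, 7:V, 8:V, 9:V, 16:T, 17:V, 18:V, 19:V, 20:T, 21:T, 22:T, 23:T, 24:V, 25:V, 26:V, 27:T, 28:T, 29:T, 30:T
edges: (16,0,cv); (16,3,cv); (16,5,cv); (20,0,cv); (20,17,cv); (20,19,cv); (21,2,cv); (21,17,cv); (21,18,cv); (22,9,cv); (22,18,cv); (22,19,cv); (23,17,cv); (23,18,cv); (23,19,cv); (27,3,cv); (27,24,cv); (27,26,cv); (28,8,cv); (28,24,cv); (28,25,cv); (29,9,cv); (29,25,cv); (29,26,cv); (30,24,cv); (30,25,cv); (30,26,cv)
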